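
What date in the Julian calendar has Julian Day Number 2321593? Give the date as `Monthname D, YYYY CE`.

The Gregorian equivalent of JDN 2321593 is 15 March 1644.
In the Julian calendar that day is March 5, 1644 CE.

March 5, 1644 CE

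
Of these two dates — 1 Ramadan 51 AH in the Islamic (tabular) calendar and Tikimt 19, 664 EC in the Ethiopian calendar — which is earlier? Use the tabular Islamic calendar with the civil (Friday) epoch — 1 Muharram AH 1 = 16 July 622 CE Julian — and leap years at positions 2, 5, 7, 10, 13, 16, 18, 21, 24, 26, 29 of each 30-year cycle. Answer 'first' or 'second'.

first

First date → JDN 1966394; second date → JDN 1966430.
JDN 1966394 < JDN 1966430, so the first date is earlier.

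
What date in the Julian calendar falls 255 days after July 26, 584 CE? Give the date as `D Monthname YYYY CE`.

7 April 585 CE

Counting 255 days forward from JDN 1934571 reaches JDN 1934826, which is 7 April 585 CE.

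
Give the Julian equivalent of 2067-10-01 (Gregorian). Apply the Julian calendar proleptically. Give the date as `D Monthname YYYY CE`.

The Julian–Gregorian offset here is 13 days (Julian trailing).
1 October 2067 Gregorian − 13 days → 18 September 2067 Julian.

18 September 2067 CE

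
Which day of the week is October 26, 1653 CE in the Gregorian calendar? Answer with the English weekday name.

Sunday

JDN 2325105 mod 7 = 6, and JDN 0 was a Monday, so this is a Sunday.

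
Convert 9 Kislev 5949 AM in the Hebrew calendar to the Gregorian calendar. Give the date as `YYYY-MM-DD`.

2188-11-29

Both dates share Julian Day Number 2520544; in the Gregorian calendar that is 29 November 2188 CE.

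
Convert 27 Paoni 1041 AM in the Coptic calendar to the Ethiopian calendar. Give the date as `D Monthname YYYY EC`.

Julian Day Number of the source date = 2205186.
Converting JDN 2205186 to the Ethiopian calendar gives 27 Sene 1317 EC.

27 Sene 1317 EC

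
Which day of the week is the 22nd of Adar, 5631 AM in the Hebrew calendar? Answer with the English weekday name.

This is JDN 2404502 (15 March 1871 Gregorian).
Since JDN mod 7 = 2 (0 = Monday), the day is Wednesday.

Wednesday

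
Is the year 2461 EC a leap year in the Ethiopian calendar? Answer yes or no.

2461 mod 4 = 1; in the Ethiopian calendar a year is leap when year mod 4 = 3, so it is a common year.

no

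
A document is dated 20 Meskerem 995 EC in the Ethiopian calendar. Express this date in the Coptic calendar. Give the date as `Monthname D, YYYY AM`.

The source date corresponds to 23 September 1002 in the proleptic Gregorian calendar (JDN 2087298).
That day falls on 20 Thout 719 AM in the Coptic calendar.

Thout 20, 719 AM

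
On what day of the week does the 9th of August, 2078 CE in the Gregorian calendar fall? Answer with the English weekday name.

JDN 2480255 mod 7 = 1, and JDN 0 was a Monday, so this is a Tuesday.

Tuesday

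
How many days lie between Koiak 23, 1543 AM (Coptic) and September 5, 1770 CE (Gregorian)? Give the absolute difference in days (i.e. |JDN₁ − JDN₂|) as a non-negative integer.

20570

JDN of the first date = 2388357.
JDN of the second date = 2367787.
|2367787 − 2388357| = 20570.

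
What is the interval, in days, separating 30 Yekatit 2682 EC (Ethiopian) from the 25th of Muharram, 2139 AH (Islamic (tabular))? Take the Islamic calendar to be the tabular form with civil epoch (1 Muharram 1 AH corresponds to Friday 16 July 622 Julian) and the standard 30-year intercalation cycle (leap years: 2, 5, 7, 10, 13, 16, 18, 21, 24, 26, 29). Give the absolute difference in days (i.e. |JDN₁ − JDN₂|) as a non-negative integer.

2465

First date → JDN 2703635; second date → JDN 2706100.
The interval is |2703635 − 2706100| = 2465 days.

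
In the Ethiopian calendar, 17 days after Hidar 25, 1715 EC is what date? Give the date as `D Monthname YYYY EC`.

Counting 17 days forward from JDN 2350343 reaches JDN 2350360, which is 12 Tahsas 1715 EC.

12 Tahsas 1715 EC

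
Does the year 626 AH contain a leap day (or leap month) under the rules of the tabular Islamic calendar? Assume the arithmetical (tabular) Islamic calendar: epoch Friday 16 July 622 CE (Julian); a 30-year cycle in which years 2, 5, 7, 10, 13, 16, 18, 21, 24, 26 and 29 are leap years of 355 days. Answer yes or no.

Year 626 AH is year 26 of its 30-year cycle; leap positions are 2, 5, 7, 10, 13, 16, 18, 21, 24, 26, 29, so it is a leap year (355 days).

yes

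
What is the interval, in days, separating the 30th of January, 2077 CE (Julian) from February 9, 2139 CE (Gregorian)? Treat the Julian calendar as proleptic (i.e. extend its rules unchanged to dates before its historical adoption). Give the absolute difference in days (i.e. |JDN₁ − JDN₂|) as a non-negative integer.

First date → JDN 2479712; second date → JDN 2502353.
The interval is |2479712 − 2502353| = 22641 days.

22641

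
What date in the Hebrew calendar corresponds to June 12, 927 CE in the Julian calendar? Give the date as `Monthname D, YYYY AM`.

The source date corresponds to 17 June 927 in the proleptic Gregorian calendar (JDN 2059807).
That day falls on 8 Tammuz 4687 AM in the Hebrew calendar.

Tammuz 8, 4687 AM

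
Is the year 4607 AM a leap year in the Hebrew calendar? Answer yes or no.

Hebrew year 4607 is year 9 of its 19-year Metonic cycle; leap years are at positions 3, 6, 8, 11, 14, 17, 19, so it is a common year (12 months).

no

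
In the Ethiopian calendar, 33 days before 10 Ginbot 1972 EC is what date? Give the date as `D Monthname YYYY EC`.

7 Miyazya 1972 EC

The starting date is JDN 2444378; 2444378 − 33 = 2444345.
JDN 2444345 corresponds to 7 Miyazya 1972 EC.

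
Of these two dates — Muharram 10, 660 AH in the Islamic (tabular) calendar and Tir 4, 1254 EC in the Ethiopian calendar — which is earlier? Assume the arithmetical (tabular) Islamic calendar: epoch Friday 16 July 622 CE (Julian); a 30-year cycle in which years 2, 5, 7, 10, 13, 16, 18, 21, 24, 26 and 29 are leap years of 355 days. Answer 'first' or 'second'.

first

Converting both to JDN: 2181977 vs 2182002; the smaller is the first.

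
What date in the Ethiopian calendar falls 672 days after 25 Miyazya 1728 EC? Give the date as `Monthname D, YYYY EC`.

JDN of 25 Miyazya 1728 EC = 2355242.
2355242 + 672 = 2355914.
JDN 2355914 in the Ethiopian calendar is Yekatit 27, 1730 EC.

Yekatit 27, 1730 EC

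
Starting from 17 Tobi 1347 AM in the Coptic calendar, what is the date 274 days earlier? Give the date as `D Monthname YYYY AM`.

18 Parmouti 1346 AM

Counting 274 days back from JDN 2316792 reaches JDN 2316518, which is 18 Parmouti 1346 AM.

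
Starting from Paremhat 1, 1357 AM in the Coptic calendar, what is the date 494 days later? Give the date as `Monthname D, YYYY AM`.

Epip 10, 1358 AM

Counting 494 days forward from JDN 2320489 reaches JDN 2320983, which is Epip 10, 1358 AM.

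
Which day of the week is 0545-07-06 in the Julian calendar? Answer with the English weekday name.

Thursday

Equivalently 8 July 545 Gregorian, JDN 1920306.
Since JDN mod 7 = 3 (0 = Monday), the day is Thursday.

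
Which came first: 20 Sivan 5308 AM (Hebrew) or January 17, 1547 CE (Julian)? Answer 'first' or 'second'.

second

Converting both to JDN: 2286612 vs 2286116; the smaller is the second.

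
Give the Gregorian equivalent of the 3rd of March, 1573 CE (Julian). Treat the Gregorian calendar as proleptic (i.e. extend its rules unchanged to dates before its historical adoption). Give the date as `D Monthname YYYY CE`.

13 March 1573 CE

The Julian–Gregorian offset here is 10 days (Julian trailing).
3 March 1573 Julian + 10 days → 13 March 1573 Gregorian.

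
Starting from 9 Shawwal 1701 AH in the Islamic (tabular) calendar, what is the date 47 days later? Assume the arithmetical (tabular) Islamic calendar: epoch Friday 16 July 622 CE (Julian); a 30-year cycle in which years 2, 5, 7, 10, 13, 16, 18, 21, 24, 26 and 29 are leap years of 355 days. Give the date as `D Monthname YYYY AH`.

27 Dhu al-Qa'dah 1701 AH

Counting 47 days forward from JDN 2551137 reaches JDN 2551184, which is 27 Dhu al-Qa'dah 1701 AH.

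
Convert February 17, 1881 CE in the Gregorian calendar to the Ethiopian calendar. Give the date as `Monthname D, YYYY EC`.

Yekatit 11, 1873 EC

Both dates share Julian Day Number 2408129; in the Ethiopian calendar that is 11 Yekatit 1873 EC.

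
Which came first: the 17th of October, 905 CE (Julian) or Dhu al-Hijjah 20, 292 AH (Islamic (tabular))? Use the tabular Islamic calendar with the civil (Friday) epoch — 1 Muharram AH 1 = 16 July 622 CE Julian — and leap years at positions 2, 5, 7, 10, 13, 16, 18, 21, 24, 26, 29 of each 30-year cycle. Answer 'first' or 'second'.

Converting both to JDN: 2051899 vs 2051905; the smaller is the first.

first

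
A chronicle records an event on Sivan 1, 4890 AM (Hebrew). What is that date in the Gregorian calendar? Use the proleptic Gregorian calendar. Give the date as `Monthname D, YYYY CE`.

Both dates share Julian Day Number 2133921; in the Gregorian calendar that is 18 May 1130 CE.

May 18, 1130 CE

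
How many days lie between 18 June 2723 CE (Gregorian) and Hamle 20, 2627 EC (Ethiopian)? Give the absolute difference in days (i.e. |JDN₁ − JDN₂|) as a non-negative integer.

First date → JDN 2715783; second date → JDN 2683686.
The interval is |2715783 − 2683686| = 32097 days.

32097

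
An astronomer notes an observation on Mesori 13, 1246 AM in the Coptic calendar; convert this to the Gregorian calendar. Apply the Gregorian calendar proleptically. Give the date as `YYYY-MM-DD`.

1530-08-16

Julian Day Number of the source date = 2280108.
Converting JDN 2280108 to the Gregorian calendar gives 16 August 1530 CE.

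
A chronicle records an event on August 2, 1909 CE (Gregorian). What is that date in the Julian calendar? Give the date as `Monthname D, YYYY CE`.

July 20, 1909 CE

At this point the Julian calendar is 13 days behind the Gregorian.
2 August 1909 Gregorian − 13 days → 20 July 1909 Julian.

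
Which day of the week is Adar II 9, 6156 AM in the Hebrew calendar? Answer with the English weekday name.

In the Gregorian calendar this is 19 March 2396 (JDN 2596259).
Since JDN mod 7 = 1 (0 = Monday), the day is Tuesday.

Tuesday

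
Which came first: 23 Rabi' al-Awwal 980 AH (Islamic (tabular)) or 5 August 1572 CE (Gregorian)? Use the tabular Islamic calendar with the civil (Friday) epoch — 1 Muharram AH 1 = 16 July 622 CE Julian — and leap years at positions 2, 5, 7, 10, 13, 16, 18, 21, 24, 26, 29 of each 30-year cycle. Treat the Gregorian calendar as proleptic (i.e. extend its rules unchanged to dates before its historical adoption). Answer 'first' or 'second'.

Converting both to JDN: 2295446 vs 2295438; the smaller is the second.

second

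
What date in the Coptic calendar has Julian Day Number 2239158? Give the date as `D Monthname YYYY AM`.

JDN 2239158 is 4 July 1418 in the proleptic Gregorian calendar.
In the Coptic calendar that day is 1 Epip 1134 AM.

1 Epip 1134 AM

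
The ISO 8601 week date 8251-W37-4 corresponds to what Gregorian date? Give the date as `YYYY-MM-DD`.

8251-09-11

ISO week 1 of 8251 is the week containing the first Thursday of 8251.
Week 37, day 4 (Thursday) lands on 8251-09-11.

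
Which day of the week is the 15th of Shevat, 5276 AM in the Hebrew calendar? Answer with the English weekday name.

In the proleptic Gregorian calendar this is 29 January 1516 (JDN 2274795).
JDN 2274795 mod 7 = 5, and JDN 0 was a Monday, so this is a Saturday.

Saturday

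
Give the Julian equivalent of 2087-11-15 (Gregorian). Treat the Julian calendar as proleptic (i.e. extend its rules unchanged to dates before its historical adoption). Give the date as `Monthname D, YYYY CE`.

November 2, 2087 CE

At this point the Julian calendar is 13 days behind the Gregorian.
15 November 2087 Gregorian − 13 days → 2 November 2087 Julian.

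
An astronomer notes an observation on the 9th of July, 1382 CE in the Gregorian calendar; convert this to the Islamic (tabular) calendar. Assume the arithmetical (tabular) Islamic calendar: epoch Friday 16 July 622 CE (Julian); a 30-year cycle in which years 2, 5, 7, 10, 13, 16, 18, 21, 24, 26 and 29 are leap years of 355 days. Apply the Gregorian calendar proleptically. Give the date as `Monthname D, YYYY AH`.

Julian Day Number of the source date = 2226015.
Converting JDN 2226015 to the tabular Islamic calendar gives 18 Rabi' al-Thani 784 AH.

Rabi' al-Thani 18, 784 AH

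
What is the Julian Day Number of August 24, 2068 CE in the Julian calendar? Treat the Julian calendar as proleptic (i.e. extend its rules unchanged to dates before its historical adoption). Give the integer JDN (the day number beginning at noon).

2476631

Equivalently 6 September 2068 (Gregorian).
JDN 2299161 is 15 October 1582 CE (Gregorian); the target day is +177470 days from there, so JDN = 2476631.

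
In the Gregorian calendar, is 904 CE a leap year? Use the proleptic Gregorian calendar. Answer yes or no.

904 is divisible by 4 and not by 100, so it is a leap year.

yes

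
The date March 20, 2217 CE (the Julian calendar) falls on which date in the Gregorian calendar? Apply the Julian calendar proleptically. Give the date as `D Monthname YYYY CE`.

4 April 2217 CE

At this point the Julian calendar is 15 days behind the Gregorian.
20 March 2217 Julian + 15 days → 4 April 2217 Gregorian.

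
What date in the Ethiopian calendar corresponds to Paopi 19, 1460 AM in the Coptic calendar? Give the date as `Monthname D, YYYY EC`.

Tikimt 19, 1736 EC

Julian Day Number of the source date = 2357978.
Converting JDN 2357978 to the Ethiopian calendar gives 19 Tikimt 1736 EC.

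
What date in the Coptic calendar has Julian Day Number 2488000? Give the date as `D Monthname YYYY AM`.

12 Paopi 1816 AM

The Gregorian equivalent of JDN 2488000 is 23 October 2099.
In the Coptic calendar that day is 12 Paopi 1816 AM.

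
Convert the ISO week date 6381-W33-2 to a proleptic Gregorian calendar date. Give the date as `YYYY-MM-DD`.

6381-08-11

ISO week 1 of 6381 is the week containing the first Thursday of 6381.
Week 33, day 2 (Tuesday) lands on 6381-08-11.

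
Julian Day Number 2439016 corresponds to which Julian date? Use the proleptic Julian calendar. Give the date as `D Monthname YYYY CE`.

30 August 1965 CE

The Gregorian equivalent of JDN 2439016 is 12 September 1965.
In the Julian calendar that day is 30 August 1965 CE.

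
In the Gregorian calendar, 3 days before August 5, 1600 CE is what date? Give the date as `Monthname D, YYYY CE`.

JDN of August 5, 1600 CE = 2305665.
2305665 − 3 = 2305662.
JDN 2305662 in the Gregorian calendar is August 2, 1600 CE.

August 2, 1600 CE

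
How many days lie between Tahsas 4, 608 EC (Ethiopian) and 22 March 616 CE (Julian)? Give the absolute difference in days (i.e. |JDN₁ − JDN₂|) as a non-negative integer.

112

JDN of the first date = 1946021.
JDN of the second date = 1946133.
|1946133 − 1946021| = 112.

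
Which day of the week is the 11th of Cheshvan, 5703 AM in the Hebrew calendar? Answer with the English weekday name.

Thursday

Equivalently 22 October 1942 Gregorian, JDN 2430655.
Since JDN mod 7 = 3 (0 = Monday), the day is Thursday.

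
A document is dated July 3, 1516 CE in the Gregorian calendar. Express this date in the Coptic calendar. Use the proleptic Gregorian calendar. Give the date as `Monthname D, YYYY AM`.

Paoni 29, 1232 AM

Julian Day Number of the source date = 2274951.
Converting JDN 2274951 to the Coptic calendar gives 29 Paoni 1232 AM.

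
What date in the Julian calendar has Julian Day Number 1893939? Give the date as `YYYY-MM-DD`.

0473-04-28

JDN 1893939 is 29 April 473 in the proleptic Gregorian calendar.
In the Julian calendar that day is 0473-04-28.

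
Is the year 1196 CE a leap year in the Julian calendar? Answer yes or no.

yes

1196 mod 4 = 0, so it is a leap year in the Julian calendar.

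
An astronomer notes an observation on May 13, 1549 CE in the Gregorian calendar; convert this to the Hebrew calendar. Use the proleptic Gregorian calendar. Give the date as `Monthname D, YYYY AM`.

Iyar 5, 5309 AM

Julian Day Number of the source date = 2286953.
Converting JDN 2286953 to the Hebrew calendar gives 5 Iyar 5309 AM.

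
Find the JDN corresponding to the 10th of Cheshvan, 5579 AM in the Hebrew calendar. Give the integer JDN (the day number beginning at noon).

2385383

Equivalently 9 November 1818 (Gregorian).
JDN 2451545 is 1 January 2000 CE (Gregorian); the target day is −66162 days from there, so JDN = 2385383.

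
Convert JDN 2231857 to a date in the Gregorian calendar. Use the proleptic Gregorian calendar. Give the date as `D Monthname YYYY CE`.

JDN 2451545 is 1 Jan 2000; 2231857 is −219688 days from there.

7 July 1398 CE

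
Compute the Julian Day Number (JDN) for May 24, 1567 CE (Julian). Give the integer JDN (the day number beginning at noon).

Equivalently 3 June 1567 (proleptic Gregorian).
JDN 2299161 is 15 October 1582 CE (Gregorian); the target day is −5613 days from there, so JDN = 2293548.

2293548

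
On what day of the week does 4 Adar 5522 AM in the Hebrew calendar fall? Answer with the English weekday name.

Saturday

This is JDN 2364675 (27 February 1762 Gregorian).
JDN 2364675 mod 7 = 5, and JDN 0 was a Monday, so this is a Saturday.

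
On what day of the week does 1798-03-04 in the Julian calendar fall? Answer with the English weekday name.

In the Gregorian calendar this is 15 March 1798 (JDN 2377840).
2377840 ≡ 3 (mod 7); counting from Monday = 0 gives Thursday.

Thursday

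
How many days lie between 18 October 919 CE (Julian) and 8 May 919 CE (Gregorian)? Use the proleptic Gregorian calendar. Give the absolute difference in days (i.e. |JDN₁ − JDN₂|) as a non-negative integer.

168

First date → JDN 2057013; second date → JDN 2056845.
The interval is |2057013 − 2056845| = 168 days.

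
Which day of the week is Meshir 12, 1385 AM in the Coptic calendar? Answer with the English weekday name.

Saturday

In the Gregorian calendar this is 16 February 1669 (JDN 2330697).
JDN 2330697 mod 7 = 5, and JDN 0 was a Monday, so this is a Saturday.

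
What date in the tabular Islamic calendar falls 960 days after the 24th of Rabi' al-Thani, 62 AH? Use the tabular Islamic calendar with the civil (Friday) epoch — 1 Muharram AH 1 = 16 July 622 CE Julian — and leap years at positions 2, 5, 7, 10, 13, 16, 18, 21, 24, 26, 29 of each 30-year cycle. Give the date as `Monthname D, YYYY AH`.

Muharram 10, 65 AH

Counting 960 days forward from JDN 1970168 reaches JDN 1971128, which is Muharram 10, 65 AH.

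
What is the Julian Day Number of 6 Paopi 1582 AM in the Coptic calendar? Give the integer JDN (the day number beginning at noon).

In the Gregorian calendar the same day is 15 October 1865.
JDN 2451545 is 1 January 2000 CE (Gregorian); the target day is −49020 days from there, so JDN = 2402525.

2402525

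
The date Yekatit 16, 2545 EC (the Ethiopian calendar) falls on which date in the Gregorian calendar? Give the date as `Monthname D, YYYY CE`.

February 27, 2553 CE

Both dates share Julian Day Number 2653582; in the Gregorian calendar that is 27 February 2553 CE.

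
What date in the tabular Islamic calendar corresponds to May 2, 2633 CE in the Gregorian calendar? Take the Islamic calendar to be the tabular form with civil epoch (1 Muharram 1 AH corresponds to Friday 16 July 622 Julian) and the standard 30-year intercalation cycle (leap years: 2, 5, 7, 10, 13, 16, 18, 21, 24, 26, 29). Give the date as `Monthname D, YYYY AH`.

Julian Day Number of the source date = 2682865.
Converting JDN 2682865 to the tabular Islamic calendar gives 1 Rajab 2073 AH.

Rajab 1, 2073 AH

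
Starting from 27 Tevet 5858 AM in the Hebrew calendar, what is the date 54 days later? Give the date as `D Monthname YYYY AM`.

22 Adar I 5858 AM

The starting date is JDN 2487340; 2487340 + 54 = 2487394.
JDN 2487394 corresponds to 22 Adar I 5858 AM.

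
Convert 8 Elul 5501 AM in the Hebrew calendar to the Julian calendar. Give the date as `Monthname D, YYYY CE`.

August 9, 1741 CE

Both dates share Julian Day Number 2357179; in the Julian calendar that is 9 August 1741 CE.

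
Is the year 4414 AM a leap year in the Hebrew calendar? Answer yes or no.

yes

Hebrew year 4414 is year 6 of its 19-year Metonic cycle; leap years are at positions 3, 6, 8, 11, 14, 17, 19, so it is a leap year (13 months).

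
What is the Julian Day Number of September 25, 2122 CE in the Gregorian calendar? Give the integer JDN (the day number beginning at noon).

2496372

JDN 2299161 is 15 October 1582 CE (Gregorian); the target day is +197211 days from there, so JDN = 2496372.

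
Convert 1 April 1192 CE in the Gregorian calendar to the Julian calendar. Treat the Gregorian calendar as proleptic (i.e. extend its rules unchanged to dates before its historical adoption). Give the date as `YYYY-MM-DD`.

1192-03-25

At this point the Julian calendar is 7 days behind the Gregorian.
1 April 1192 Gregorian − 7 days → 25 March 1192 Julian.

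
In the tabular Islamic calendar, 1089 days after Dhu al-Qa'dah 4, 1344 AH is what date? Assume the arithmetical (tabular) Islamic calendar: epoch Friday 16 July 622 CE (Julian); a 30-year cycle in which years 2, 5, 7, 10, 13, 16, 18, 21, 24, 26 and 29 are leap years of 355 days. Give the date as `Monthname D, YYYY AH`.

Dhu al-Qa'dah 29, 1347 AH

The starting date is JDN 2424652; 2424652 + 1089 = 2425741.
JDN 2425741 corresponds to Dhu al-Qa'dah 29, 1347 AH.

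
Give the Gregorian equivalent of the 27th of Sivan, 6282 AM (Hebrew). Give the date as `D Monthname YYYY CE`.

22 June 2522 CE

Both dates share Julian Day Number 2642374; in the Gregorian calendar that is 22 June 2522 CE.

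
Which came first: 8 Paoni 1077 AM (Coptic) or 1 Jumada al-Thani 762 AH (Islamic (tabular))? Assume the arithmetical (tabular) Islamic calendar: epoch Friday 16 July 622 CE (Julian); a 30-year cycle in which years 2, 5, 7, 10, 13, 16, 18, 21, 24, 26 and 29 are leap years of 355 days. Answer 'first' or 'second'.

second

Converting both to JDN: 2218316 vs 2218261; the smaller is the second.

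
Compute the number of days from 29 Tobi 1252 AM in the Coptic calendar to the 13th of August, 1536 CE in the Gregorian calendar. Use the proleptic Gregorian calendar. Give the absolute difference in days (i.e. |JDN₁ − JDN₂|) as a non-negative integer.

191

First date → JDN 2282106; second date → JDN 2282297.
The interval is |2282106 − 2282297| = 191 days.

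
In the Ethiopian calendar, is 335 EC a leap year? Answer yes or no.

335 mod 4 = 3; in the Ethiopian calendar a year is leap when year mod 4 = 3, so it is a leap year.

yes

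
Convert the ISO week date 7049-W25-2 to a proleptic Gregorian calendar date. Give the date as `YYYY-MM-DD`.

7049-06-19

ISO week 1 of 7049 is the week containing the first Thursday of 7049.
Week 25, day 2 (Tuesday) lands on 7049-06-19.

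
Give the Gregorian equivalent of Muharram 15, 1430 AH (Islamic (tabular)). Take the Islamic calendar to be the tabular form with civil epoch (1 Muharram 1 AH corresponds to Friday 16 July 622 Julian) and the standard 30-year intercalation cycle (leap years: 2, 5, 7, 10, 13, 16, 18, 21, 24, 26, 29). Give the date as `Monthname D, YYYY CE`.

Both dates share Julian Day Number 2454844; in the Gregorian calendar that is 12 January 2009 CE.

January 12, 2009 CE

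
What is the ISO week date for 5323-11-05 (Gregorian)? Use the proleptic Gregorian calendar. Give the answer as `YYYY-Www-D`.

5323-W44-5

The weekday is Friday (ISO weekday 5).
That Friday belongs to ISO week 44 of ISO year 5323.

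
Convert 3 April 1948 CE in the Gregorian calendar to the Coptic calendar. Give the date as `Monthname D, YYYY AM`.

Both dates share Julian Day Number 2432645; in the Coptic calendar that is 25 Paremhat 1664 AM.

Paremhat 25, 1664 AM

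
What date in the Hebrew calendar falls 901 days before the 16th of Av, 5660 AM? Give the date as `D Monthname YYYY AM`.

29 Shevat 5658 AM

The starting date is JDN 2415243; 2415243 − 901 = 2414342.
JDN 2414342 corresponds to 29 Shevat 5658 AM.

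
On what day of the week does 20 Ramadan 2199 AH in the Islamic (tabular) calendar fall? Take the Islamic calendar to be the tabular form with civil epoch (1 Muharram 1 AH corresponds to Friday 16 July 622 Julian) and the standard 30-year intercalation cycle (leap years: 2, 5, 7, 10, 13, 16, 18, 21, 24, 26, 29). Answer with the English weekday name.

Tuesday

This is JDN 2727593 (18 October 2755 Gregorian).
2727593 ≡ 1 (mod 7); counting from Monday = 0 gives Tuesday.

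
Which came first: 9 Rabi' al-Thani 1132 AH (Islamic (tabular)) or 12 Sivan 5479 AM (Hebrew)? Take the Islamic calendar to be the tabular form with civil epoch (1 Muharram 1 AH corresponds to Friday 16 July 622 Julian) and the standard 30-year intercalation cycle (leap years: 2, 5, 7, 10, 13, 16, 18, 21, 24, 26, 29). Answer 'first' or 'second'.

second

The two dates have Julian Day Numbers 2349326 and 2349061 respectively.
Since 2349061 < 2349326, the second date comes first.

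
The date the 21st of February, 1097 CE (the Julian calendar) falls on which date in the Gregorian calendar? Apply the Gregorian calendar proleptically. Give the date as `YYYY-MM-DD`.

The Julian–Gregorian offset here is 6 days (Julian trailing).
21 February 1097 Julian + 6 days → 27 February 1097 Gregorian.

1097-02-27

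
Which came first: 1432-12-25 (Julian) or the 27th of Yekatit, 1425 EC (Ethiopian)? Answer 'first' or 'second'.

Converting both to JDN: 2244455 vs 2244513; the smaller is the first.

first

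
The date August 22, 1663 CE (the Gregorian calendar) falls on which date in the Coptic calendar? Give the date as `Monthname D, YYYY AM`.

Julian Day Number of the source date = 2328692.
Converting JDN 2328692 to the Coptic calendar gives 19 Mesori 1379 AM.

Mesori 19, 1379 AM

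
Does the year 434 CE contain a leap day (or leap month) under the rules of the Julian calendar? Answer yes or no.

434 mod 4 = 2, so it is a common year in the Julian calendar.

no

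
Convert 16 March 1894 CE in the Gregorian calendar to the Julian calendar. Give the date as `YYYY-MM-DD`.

At this point the Julian calendar is 12 days behind the Gregorian.
16 March 1894 Gregorian − 12 days → 4 March 1894 Julian.

1894-03-04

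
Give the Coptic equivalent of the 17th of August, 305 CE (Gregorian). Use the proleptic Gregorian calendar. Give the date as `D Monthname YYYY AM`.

Julian Day Number of the source date = 1832687.
Converting JDN 1832687 to the Coptic calendar gives 23 Mesori 21 AM.

23 Mesori 21 AM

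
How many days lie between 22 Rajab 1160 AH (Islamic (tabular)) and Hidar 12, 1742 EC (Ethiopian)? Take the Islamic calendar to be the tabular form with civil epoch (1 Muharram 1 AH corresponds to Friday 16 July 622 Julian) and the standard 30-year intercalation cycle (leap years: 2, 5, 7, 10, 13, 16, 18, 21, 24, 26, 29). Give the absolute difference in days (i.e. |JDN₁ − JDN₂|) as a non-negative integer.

843

First date → JDN 2359349; second date → JDN 2360192.
The interval is |2359349 − 2360192| = 843 days.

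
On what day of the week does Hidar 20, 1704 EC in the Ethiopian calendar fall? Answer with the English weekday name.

Saturday

Equivalently 28 November 1711 Gregorian, JDN 2346321.
2346321 ≡ 5 (mod 7); counting from Monday = 0 gives Saturday.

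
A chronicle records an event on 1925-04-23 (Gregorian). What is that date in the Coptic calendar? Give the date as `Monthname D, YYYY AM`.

Both dates share Julian Day Number 2424264; in the Coptic calendar that is 15 Parmouti 1641 AM.

Parmouti 15, 1641 AM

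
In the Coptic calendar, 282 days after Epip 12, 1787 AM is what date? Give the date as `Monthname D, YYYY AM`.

Parmouti 18, 1788 AM

JDN of Epip 12, 1787 AM = 2477677.
2477677 + 282 = 2477959.
JDN 2477959 in the Coptic calendar is Parmouti 18, 1788 AM.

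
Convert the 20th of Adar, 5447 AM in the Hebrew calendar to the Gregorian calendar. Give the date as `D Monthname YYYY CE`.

Julian Day Number of the source date = 2337288.
Converting JDN 2337288 to the Gregorian calendar gives 5 March 1687 CE.

5 March 1687 CE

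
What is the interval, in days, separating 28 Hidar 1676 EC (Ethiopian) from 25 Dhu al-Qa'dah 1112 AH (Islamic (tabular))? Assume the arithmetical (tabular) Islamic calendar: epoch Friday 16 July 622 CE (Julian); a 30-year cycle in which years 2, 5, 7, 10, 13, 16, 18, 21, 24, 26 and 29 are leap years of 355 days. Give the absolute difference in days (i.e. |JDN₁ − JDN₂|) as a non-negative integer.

6358

JDN of the first date = 2336102.
JDN of the second date = 2342460.
|2342460 − 2336102| = 6358.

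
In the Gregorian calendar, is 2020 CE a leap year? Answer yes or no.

2020 is divisible by 4 and not by 100, so it is a leap year.

yes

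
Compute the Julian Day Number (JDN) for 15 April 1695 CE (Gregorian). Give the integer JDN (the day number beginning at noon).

JDN 2451545 is 1 January 2000 CE (Gregorian); the target day is −111294 days from there, so JDN = 2340251.

2340251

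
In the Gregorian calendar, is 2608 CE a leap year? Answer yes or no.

2608 is divisible by 4 and not by 100, so it is a leap year.

yes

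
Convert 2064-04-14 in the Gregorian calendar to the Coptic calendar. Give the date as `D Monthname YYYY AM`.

Julian Day Number of the source date = 2475025.
Converting JDN 2475025 to the Coptic calendar gives 6 Parmouti 1780 AM.

6 Parmouti 1780 AM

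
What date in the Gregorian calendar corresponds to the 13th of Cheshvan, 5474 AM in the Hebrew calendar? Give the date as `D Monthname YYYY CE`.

2 November 1713 CE

Julian Day Number of the source date = 2347026.
Converting JDN 2347026 to the Gregorian calendar gives 2 November 1713 CE.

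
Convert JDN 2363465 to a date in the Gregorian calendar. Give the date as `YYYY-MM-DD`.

JDN 2451545 is 1 Jan 2000; 2363465 is −88080 days from there.

1758-11-05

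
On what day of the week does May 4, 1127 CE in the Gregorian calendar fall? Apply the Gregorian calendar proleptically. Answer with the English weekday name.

Wednesday

JDN 2132811 mod 7 = 2, and JDN 0 was a Monday, so this is a Wednesday.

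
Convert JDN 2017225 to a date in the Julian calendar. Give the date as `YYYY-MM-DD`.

The proleptic Gregorian equivalent of JDN 2017225 is 15 November 810.
In the Julian calendar that day is 0810-11-11.

0810-11-11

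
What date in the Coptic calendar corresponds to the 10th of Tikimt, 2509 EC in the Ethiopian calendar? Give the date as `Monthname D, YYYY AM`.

Julian Day Number of the source date = 2640307.
Converting JDN 2640307 to the Coptic calendar gives 10 Paopi 2233 AM.

Paopi 10, 2233 AM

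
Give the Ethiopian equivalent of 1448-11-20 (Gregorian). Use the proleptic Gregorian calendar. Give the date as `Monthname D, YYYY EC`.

Julian Day Number of the source date = 2250255.
Converting JDN 2250255 to the Ethiopian calendar gives 15 Hidar 1441 EC.

Hidar 15, 1441 EC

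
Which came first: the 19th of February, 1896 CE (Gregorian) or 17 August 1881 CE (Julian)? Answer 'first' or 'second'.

First date → JDN 2413609; second date → JDN 2408322.
JDN 2408322 < JDN 2413609, so the second date is earlier.

second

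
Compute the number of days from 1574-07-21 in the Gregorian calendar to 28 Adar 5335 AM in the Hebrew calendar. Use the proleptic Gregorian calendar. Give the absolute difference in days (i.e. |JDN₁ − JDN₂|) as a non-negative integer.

242

JDN of the first date = 2296153.
JDN of the second date = 2296395.
|2296395 − 2296153| = 242.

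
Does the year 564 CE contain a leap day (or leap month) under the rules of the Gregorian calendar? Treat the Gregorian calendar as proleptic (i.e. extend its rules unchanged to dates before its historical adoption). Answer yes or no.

yes

564 is divisible by 4 and not by 100, so it is a leap year.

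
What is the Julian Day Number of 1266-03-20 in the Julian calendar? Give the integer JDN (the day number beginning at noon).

2183543

Equivalently 27 March 1266 (proleptic Gregorian).
JDN 2451545 is 1 January 2000 CE (Gregorian); the target day is −268002 days from there, so JDN = 2183543.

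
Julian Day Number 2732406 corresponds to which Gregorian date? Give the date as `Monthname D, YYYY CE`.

December 21, 2768 CE

Counting from JDN 2299161 = 15 Oct 1582 gives an offset of 433245 days.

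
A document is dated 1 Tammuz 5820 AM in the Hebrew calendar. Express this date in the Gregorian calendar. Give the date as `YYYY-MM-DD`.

Both dates share Julian Day Number 2473640; in the Gregorian calendar that is 29 June 2060 CE.

2060-06-29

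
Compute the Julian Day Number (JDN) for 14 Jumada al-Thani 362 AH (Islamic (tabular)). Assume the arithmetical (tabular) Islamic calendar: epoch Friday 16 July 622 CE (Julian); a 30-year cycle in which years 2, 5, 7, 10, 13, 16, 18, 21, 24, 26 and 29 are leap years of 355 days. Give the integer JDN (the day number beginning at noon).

2076527

Equivalently 27 March 973 (proleptic Gregorian).
JDN 2451545 is 1 January 2000 CE (Gregorian); the target day is −375018 days from there, so JDN = 2076527.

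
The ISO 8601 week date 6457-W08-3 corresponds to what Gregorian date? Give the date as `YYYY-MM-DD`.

ISO week 1 of 6457 is the week containing the first Thursday of 6457.
Week 8, day 3 (Wednesday) lands on 6457-02-21.

6457-02-21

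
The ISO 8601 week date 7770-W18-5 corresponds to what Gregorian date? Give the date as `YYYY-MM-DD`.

ISO week 1 of 7770 is the week containing the first Thursday of 7770.
Week 18, day 5 (Friday) lands on 7770-05-04.

7770-05-04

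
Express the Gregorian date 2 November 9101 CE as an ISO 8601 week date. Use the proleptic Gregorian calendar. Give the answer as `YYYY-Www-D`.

9101-W44-6

The weekday is Saturday (ISO weekday 6).
That Saturday belongs to ISO week 44 of ISO year 9101.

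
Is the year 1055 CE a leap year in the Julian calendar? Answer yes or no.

1055 mod 4 = 3, so it is a common year in the Julian calendar.

no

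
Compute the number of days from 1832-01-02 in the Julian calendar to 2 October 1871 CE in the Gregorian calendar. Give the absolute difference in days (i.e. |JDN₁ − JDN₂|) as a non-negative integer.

First date → JDN 2390197; second date → JDN 2404703.
The interval is |2390197 − 2404703| = 14506 days.

14506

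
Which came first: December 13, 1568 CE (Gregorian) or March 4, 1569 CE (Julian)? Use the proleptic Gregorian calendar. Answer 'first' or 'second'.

first

The two dates have Julian Day Numbers 2294107 and 2294198 respectively.
Since 2294107 < 2294198, the first date comes first.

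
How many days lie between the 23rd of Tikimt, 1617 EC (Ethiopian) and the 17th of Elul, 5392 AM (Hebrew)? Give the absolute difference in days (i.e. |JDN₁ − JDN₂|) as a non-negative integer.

2865

JDN of the first date = 2314517.
JDN of the second date = 2317382.
|2317382 − 2314517| = 2865.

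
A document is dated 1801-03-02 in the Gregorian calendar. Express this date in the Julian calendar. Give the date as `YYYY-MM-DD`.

1801-02-18

The Julian–Gregorian offset here is 12 days (Julian trailing).
2 March 1801 Gregorian − 12 days → 18 February 1801 Julian.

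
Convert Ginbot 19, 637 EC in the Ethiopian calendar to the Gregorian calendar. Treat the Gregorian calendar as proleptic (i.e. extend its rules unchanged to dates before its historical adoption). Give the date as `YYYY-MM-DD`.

0645-05-17

Julian Day Number of the source date = 1956778.
Converting JDN 1956778 to the Gregorian calendar gives 17 May 645 CE.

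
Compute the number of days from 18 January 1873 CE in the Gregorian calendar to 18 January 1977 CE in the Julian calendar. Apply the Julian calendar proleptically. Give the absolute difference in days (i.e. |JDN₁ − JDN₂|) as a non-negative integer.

37998

First date → JDN 2405177; second date → JDN 2443175.
The interval is |2405177 − 2443175| = 37998 days.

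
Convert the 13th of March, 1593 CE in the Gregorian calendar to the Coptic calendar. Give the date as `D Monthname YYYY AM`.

Both dates share Julian Day Number 2302963; in the Coptic calendar that is 7 Paremhat 1309 AM.

7 Paremhat 1309 AM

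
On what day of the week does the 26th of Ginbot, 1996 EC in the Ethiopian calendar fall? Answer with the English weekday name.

Thursday

Equivalently 3 June 2004 Gregorian, JDN 2453160.
JDN 2453160 mod 7 = 3, and JDN 0 was a Monday, so this is a Thursday.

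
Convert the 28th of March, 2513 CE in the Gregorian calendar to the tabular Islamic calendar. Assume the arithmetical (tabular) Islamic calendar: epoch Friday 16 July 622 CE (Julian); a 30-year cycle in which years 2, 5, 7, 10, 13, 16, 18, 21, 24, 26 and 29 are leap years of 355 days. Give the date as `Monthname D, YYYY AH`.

Julian Day Number of the source date = 2639001.
Converting JDN 2639001 to the tabular Islamic calendar gives 20 Ramadan 1949 AH.

Ramadan 20, 1949 AH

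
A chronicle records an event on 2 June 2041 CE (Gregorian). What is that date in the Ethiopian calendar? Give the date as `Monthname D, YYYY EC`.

Julian Day Number of the source date = 2466673.
Converting JDN 2466673 to the Ethiopian calendar gives 25 Ginbot 2033 EC.

Ginbot 25, 2033 EC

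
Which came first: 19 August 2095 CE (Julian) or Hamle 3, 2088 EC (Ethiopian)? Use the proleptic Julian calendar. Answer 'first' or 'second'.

first

Converting both to JDN: 2486487 vs 2486800; the smaller is the first.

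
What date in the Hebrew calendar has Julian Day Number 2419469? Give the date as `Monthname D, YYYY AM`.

The Gregorian equivalent of JDN 2419469 is 7 March 1912.
In the Hebrew calendar that day is Adar 18, 5672 AM.

Adar 18, 5672 AM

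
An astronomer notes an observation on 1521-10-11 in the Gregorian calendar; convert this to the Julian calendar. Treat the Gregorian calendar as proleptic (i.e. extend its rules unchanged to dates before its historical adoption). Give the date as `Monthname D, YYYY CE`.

The Julian–Gregorian offset here is 10 days (Julian trailing).
11 October 1521 Gregorian − 10 days → 1 October 1521 Julian.

October 1, 1521 CE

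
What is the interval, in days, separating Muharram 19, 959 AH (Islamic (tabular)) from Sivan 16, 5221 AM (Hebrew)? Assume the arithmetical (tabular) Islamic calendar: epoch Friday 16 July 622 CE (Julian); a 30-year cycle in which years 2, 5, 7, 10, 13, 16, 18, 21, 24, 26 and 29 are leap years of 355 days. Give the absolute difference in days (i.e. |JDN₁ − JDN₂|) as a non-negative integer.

33108

First date → JDN 2287941; second date → JDN 2254833.
The interval is |2287941 − 2254833| = 33108 days.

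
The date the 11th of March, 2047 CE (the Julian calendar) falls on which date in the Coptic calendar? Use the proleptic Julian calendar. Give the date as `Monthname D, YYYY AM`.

The source date corresponds to 24 March 2047 in the Gregorian calendar (JDN 2468794).
That day falls on 15 Paremhat 1763 AM in the Coptic calendar.

Paremhat 15, 1763 AM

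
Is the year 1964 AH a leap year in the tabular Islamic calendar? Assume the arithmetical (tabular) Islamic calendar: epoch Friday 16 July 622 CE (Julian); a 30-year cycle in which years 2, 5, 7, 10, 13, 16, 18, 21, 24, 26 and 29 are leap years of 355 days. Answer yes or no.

no

Year 1964 AH is year 14 of its 30-year cycle; leap positions are 2, 5, 7, 10, 13, 16, 18, 21, 24, 26, 29, so it is a common year (354 days).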